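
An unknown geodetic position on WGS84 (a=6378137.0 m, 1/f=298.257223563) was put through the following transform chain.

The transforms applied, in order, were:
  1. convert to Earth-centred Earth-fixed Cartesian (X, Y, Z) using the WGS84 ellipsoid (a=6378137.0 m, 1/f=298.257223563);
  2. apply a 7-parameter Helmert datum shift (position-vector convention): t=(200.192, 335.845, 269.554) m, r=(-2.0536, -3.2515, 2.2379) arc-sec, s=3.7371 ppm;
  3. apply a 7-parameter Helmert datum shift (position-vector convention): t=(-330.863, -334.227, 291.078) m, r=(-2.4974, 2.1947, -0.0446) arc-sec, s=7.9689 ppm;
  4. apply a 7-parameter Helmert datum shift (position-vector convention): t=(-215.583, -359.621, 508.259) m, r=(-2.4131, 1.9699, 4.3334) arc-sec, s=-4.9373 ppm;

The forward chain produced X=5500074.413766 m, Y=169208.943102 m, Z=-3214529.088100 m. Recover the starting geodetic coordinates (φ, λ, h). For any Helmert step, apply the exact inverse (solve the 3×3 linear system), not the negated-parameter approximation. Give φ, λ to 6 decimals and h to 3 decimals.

φ=-30.466682°, λ=1.765067°, h=936.213 m

start: X=5500074.4138, Y=169208.9431, Z=-3214529.0881 m
→ Helmert⁻¹: X=5500351.4187, Y=169491.4573, Z=-3214998.7076
→ Helmert⁻¹: X=5500672.6213, Y=169864.4492, Z=-3215203.5786
→ Helmert⁻¹: X=5500403.0236, Y=169500.3077, Z=-3215546.1353
→ geod (Bowring, a=6378137.000): φ=-30.46668200°, λ=1.76506700°, h=936.2130 m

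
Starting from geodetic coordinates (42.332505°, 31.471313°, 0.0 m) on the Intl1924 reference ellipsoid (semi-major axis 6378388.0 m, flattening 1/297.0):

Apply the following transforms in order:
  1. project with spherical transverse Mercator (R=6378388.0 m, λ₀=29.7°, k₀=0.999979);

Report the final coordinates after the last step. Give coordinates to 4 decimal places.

start: φ=42.332505°, λ=31.471313°, h=0.000 m
→ tm (R=6378388.0, λ₀=29.7°): E=145771.2090, N=4714037.0662

E=145771.2090 m, N=4714037.0662 m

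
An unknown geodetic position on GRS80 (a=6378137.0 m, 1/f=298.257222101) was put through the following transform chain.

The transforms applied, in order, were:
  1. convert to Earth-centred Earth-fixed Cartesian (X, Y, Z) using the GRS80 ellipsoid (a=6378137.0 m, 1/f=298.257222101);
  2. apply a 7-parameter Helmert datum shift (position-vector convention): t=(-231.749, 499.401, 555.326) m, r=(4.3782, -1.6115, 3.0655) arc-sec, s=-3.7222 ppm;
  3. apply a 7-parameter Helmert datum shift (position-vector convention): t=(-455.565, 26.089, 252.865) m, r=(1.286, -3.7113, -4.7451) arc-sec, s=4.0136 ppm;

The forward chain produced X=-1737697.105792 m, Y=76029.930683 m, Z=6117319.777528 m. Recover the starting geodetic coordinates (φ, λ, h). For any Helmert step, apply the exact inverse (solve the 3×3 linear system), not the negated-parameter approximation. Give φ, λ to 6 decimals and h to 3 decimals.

start: X=-1737697.1058, Y=76029.9307, Z=6117319.7775 m
→ Helmert⁻¹: X=-1737126.2528, Y=76001.7124, Z=6117073.1432
→ Helmert⁻¹: X=-1736852.0572, Y=75658.2361, Z=6116552.5479
→ geod (Bowring, a=6378137.000): φ=74.23424700°, λ=177.50574100°, h=476.8670 m

φ=74.234247°, λ=177.505741°, h=476.867 m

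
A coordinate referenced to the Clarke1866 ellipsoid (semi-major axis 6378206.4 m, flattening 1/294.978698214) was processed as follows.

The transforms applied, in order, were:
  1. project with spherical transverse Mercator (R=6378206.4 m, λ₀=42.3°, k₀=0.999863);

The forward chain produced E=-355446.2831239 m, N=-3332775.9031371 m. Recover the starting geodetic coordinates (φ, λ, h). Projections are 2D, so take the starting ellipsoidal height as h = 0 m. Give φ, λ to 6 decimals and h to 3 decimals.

φ=-29.891429°, λ=38.617842°, h=0.000 m

start: E=-355446.2831, N=-3332775.9031 m
→ tm⁻¹: φ=-29.89142900°, λ=38.61784200°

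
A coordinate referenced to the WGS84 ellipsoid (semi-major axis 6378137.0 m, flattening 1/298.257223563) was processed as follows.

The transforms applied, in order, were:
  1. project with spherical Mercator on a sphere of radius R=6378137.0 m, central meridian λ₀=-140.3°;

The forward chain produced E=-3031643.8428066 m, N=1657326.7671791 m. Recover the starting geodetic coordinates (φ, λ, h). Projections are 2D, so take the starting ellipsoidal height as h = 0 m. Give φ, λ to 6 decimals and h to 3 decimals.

start: E=-3031643.8428, N=1657326.7672 m
→ merc⁻¹: φ=14.72325500°, λ=-167.53372000°

φ=14.723255°, λ=-167.533720°, h=0.000 m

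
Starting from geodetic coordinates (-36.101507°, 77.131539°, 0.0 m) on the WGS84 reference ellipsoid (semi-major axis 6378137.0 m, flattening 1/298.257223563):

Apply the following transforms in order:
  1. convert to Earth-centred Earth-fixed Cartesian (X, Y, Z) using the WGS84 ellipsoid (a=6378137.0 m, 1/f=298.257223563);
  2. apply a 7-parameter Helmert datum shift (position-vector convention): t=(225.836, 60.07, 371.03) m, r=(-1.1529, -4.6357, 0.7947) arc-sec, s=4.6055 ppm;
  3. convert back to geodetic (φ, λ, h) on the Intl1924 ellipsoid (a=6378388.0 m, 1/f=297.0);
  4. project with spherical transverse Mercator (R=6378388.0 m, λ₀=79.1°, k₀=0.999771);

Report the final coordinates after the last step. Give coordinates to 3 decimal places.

E=-177305.632 m, N=-4019561.748 m

start: φ=-36.101507°, λ=77.131539°, h=0.000 m
→ ECEF (a=6378137.000, f=1/298.257223563): X=1149061.5120, Y=5029787.2872, Z=-3737297.9356
→ Helmert 7p (PV): X=1149357.2554, Y=5029854.0596, Z=-3736946.4067
→ geod (Bowring, a=6378388.000): φ=-36.09903499°, λ=77.12850243°, h=-320.6502 m
→ tm (R=6378388.0, λ₀=79.1°): E=-177305.6323, N=-4019561.7476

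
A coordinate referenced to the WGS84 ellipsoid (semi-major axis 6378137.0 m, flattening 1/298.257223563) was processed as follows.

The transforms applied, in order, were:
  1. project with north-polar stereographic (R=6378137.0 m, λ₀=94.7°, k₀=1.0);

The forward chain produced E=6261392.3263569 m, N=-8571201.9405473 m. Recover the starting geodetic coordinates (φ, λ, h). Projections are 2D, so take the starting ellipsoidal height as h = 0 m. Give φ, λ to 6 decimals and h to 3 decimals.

φ=10.471561°, λ=130.848692°, h=0.000 m

start: E=6261392.3264, N=-8571201.9405 m
→ stereo⁻¹: φ=10.47156100°, λ=130.84869200°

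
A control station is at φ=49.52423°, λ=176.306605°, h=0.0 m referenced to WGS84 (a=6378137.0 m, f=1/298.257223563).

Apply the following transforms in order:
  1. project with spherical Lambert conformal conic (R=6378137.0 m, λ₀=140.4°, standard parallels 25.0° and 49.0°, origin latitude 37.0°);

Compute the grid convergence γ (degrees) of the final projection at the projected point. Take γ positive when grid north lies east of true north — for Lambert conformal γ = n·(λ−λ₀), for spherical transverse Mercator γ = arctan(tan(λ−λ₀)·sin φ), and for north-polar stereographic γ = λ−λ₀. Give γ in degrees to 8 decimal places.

start: φ=49.524230°, λ=176.306605°, h=0.000 m
→ into lcc (λ₀=140.4°): φ=49.52423000°, λ−λ₀=35.90660500°
convergence γ = 21.77092924°

21.77092924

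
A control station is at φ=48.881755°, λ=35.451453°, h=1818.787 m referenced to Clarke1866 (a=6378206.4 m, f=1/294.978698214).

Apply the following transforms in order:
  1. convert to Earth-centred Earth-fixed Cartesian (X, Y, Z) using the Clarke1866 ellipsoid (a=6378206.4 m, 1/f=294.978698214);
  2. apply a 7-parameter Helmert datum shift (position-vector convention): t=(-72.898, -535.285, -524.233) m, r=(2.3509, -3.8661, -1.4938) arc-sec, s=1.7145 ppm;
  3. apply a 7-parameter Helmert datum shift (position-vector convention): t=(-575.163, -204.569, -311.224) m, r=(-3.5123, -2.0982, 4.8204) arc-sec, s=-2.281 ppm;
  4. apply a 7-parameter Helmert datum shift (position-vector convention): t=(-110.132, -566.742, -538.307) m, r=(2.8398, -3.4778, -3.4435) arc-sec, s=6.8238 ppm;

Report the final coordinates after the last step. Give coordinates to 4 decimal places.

start: φ=48.881755°, λ=35.451453°, h=1818.787 m
→ ECEF (a=6378206.400, f=1/294.978698214): X=3424349.1047, Y=2438189.4242, Z=4783087.2357
→ Helmert 7p (PV): X=3424210.0841, Y=2437579.0046, Z=4782663.1766
→ Helmert 7p (PV): X=3423521.4936, Y=2437530.3384, Z=4782334.3683
→ Helmert 7p (PV): X=3423394.7820, Y=2436857.2327, Z=4781919.9784

X=3423394.7820 m, Y=2436857.2327 m, Z=4781919.9784 m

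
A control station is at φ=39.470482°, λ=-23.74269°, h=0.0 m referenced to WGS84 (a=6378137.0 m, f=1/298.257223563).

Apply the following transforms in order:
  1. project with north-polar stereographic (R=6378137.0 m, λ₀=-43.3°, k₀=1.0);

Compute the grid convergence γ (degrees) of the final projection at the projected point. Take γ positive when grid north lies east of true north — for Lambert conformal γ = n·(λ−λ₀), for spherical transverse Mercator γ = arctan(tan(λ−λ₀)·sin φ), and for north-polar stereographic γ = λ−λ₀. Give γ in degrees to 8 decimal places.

start: φ=39.470482°, λ=-23.742690°, h=0.000 m
→ into stereo (λ₀=-43.3°): φ=39.47048200°, λ−λ₀=19.55731000°
convergence γ = 19.55731000°

19.55731000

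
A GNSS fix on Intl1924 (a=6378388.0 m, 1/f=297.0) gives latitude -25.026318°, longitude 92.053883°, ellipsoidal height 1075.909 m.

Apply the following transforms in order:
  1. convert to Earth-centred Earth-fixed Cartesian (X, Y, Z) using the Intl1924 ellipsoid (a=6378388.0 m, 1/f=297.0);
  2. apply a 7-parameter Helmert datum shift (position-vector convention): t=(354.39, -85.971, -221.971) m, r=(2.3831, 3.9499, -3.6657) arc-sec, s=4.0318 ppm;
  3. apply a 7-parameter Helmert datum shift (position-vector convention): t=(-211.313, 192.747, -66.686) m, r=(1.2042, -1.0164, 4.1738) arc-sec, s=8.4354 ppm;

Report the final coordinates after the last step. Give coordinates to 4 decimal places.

start: φ=-25.026318°, λ=92.053883°, h=1075.909 m
→ ECEF (a=6378388.000, f=1/297.0): X=-207294.7141, Y=5780282.7142, Z=-2682207.4598
→ Helmert 7p (PV): X=-206889.7969, Y=5780254.7214, Z=-2682369.4919
→ Helmert 7p (PV): X=-207206.6026, Y=5780507.7009, Z=-2682426.0781

X=-207206.6026 m, Y=5780507.7009 m, Z=-2682426.0781 m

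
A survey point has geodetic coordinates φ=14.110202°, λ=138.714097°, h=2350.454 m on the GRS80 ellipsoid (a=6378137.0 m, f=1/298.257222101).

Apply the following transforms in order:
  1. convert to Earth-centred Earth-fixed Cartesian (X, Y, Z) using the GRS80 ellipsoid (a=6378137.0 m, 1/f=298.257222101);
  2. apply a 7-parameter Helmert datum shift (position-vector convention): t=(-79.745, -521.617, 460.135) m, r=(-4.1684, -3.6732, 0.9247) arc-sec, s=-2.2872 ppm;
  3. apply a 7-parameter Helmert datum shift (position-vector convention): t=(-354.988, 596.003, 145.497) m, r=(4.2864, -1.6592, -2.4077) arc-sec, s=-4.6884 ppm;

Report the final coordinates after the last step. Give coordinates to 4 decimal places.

X=-4651149.4707 m, Y=4083823.4034 m, Z=1545859.4913 m

start: φ=14.110202°, λ=138.714097°, h=2350.454 m
→ ECEF (a=6378137.000, f=1/298.257222101): X=-4650736.5811, Y=4083744.9527, Z=1545382.5478
→ Helmert 7p (PV): X=-4650851.5170, Y=4083224.3763, Z=1545673.7991
→ Helmert 7p (PV): X=-4651149.4707, Y=4083823.4034, Z=1545859.4913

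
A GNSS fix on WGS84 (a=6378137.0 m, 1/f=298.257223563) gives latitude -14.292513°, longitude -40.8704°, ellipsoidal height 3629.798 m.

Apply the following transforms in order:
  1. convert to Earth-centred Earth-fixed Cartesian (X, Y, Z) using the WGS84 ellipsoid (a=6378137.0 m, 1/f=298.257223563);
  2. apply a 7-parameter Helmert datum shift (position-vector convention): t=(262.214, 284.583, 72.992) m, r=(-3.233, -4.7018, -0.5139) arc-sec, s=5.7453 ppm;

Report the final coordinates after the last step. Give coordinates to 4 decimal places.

X=4677737.6285 m, Y=-4047257.9928 m, Z=-1565026.2211 m

start: φ=-14.292513°, λ=-40.870400°, h=3629.798 m
→ ECEF (a=6378137.000, f=1/298.257223563): X=4677422.9452, Y=-4047483.1341, Z=-1565260.2832
→ Helmert 7p (PV): X=4677737.6285, Y=-4047257.9928, Z=-1565026.2211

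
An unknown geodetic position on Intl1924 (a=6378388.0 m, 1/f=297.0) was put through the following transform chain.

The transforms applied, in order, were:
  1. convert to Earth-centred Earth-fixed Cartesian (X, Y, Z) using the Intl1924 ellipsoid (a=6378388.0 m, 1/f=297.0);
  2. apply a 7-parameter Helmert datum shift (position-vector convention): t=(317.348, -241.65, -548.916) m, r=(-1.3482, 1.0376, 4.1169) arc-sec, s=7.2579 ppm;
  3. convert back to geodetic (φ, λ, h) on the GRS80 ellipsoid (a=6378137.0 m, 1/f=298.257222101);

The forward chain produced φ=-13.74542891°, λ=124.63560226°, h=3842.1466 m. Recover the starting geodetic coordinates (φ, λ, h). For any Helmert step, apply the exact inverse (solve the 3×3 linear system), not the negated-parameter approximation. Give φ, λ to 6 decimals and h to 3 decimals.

φ=-13.740034°, λ=124.635493°, h=3787.883 m

start: φ=-13.745429°, λ=124.635602°, h=3842.147 m
→ ECEF (a=6378137.000, f=1/298.257222101): X=-3524015.9456, Y=5101567.0132, Z=-1506551.0654
→ Helmert⁻¹: X=-3524198.3095, Y=5101851.8190, Z=-1505975.6003
→ geod (Bowring, a=6378388.000): φ=-13.74003400°, λ=124.63549300°, h=3787.8830 m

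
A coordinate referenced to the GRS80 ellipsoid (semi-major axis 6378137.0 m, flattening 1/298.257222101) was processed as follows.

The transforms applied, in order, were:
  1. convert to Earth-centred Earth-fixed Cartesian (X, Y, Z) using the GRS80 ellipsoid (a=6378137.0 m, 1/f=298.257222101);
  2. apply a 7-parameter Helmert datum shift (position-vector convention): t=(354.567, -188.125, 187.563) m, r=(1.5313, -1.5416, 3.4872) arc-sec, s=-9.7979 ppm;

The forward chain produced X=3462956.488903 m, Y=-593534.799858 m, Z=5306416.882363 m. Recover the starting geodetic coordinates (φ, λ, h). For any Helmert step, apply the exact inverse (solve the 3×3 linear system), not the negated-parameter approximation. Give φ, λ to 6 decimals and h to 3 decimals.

start: X=3462956.4889, Y=-593534.7999, Z=5306416.8824 m
→ Helmert⁻¹: X=3462665.4751, Y=-593371.6363, Z=5306259.8354
→ geod (Bowring, a=6378137.000): φ=56.66937700°, λ=-9.72391100°, h=599.3580 m

φ=56.669377°, λ=-9.723911°, h=599.358 m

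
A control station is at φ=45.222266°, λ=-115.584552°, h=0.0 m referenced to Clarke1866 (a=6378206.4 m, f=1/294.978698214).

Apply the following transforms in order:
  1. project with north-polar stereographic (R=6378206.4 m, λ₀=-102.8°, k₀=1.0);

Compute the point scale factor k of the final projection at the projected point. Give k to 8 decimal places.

1.16969700

start: φ=45.222266°, λ=-115.584552°, h=0.000 m
→ into stereo (λ₀=-102.8°): φ=45.22226600°, λ−λ₀=-12.78455200°
scale k = 1.16969700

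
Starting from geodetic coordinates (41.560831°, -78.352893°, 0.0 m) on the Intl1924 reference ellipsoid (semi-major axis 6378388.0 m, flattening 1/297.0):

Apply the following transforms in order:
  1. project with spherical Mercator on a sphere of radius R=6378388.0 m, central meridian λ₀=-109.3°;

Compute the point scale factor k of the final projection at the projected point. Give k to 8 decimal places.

1.33644852

start: φ=41.560831°, λ=-78.352893°, h=0.000 m
→ into merc (λ₀=-109.3°): φ=41.56083100°, λ−λ₀=30.94710700°
scale k = 1.33644852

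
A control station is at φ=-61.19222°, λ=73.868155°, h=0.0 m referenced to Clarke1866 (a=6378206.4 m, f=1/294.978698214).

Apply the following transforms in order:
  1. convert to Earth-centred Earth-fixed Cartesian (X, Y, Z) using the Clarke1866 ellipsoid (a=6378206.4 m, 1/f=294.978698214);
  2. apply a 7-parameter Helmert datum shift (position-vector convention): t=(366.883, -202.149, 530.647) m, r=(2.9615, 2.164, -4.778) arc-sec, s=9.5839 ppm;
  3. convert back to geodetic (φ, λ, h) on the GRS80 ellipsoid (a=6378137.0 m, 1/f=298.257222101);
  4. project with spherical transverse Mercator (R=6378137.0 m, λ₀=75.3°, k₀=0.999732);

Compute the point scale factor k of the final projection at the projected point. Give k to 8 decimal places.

0.99980526

start: φ=-61.192220°, λ=73.868155°, h=0.000 m
→ ECEF (a=6378206.400, f=1/294.978698214): X=856190.7596, Y=2960166.4591, Z=-5565499.2874
→ Helmert 7p (PV): X=856576.0291, Y=2960052.7556, Z=-5564988.4606
→ geod (Bowring, a=6378137.000): φ=-61.18822133°, λ=73.86068615°, h=-561.7565 m
→ into tm (λ₀=75.3°): φ=-61.18822133°, λ−λ₀=-1.43931385°
scale k = 0.99980526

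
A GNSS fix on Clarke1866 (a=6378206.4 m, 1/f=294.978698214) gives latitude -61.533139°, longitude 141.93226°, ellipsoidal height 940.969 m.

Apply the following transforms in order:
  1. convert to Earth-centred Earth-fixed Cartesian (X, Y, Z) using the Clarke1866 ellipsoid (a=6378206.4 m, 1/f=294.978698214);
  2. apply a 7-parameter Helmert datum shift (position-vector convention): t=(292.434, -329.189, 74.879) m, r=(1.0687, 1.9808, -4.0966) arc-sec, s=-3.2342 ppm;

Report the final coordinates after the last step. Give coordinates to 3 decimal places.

start: φ=-61.533139°, λ=141.932260°, h=940.969 m
→ ECEF (a=6378206.400, f=1/294.978698214): X=-2400113.3801, Y=1879748.0376, Z=-5584534.2600
→ Helmert 7p (PV): X=-2399829.4795, Y=1879489.3718, Z=-5584408.5316

X=-2399829.479 m, Y=1879489.372 m, Z=-5584408.532 m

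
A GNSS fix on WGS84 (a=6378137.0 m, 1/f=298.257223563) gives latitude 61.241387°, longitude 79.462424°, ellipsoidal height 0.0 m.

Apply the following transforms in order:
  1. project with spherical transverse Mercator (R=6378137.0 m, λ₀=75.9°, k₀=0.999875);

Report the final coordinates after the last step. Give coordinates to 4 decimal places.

E=190706.7275 m, N=6821707.7122 m

start: φ=61.241387°, λ=79.462424°, h=0.000 m
→ tm (R=6378137.0, λ₀=75.9°): E=190706.7275, N=6821707.7122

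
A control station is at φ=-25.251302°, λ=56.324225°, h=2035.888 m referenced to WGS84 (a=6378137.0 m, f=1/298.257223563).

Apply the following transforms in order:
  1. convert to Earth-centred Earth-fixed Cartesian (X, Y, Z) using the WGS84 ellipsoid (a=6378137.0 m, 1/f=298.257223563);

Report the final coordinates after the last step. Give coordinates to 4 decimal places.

start: φ=-25.251302°, λ=56.324225°, h=2035.888 m
→ ECEF (a=6378137.000, f=1/298.257223563): X=3201660.0098, Y=4805086.6292, Z=-2705146.7924

X=3201660.0098 m, Y=4805086.6292 m, Z=-2705146.7924 m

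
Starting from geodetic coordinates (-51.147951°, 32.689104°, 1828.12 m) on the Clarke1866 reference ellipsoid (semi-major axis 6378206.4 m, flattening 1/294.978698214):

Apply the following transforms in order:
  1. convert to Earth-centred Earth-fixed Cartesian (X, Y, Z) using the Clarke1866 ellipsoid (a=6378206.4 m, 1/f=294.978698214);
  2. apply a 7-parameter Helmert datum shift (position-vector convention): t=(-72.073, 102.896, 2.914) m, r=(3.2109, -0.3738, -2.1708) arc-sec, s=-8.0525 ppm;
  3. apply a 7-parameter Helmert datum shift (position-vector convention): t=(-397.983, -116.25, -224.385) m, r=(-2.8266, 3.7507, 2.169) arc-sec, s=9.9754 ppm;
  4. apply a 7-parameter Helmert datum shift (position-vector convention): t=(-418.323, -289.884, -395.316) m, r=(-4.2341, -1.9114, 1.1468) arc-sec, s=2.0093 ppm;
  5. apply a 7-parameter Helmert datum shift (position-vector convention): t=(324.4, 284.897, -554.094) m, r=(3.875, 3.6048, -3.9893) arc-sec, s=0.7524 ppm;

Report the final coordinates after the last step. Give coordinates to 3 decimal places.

X=3374656.947 m, Y=2165941.613 m, Z=-4946382.727 m

start: φ=-51.147951°, λ=32.689104°, h=1828.120 m
→ ECEF (a=6378206.400, f=1/294.978698214): X=3375296.8246, Y=2165995.7245, Z=-4945105.9768
→ Helmert 7p (PV): X=3375229.3291, Y=2166122.6356, Z=-4945023.4080
→ Helmert 7p (PV): X=3374752.3163, Y=2165995.7205, Z=-4945388.1813
→ Helmert 7p (PV): X=3374374.5593, Y=2165627.4351, Z=-4945806.6237
→ Helmert 7p (PV): X=3374656.9471, Y=2165941.6134, Z=-4946382.7268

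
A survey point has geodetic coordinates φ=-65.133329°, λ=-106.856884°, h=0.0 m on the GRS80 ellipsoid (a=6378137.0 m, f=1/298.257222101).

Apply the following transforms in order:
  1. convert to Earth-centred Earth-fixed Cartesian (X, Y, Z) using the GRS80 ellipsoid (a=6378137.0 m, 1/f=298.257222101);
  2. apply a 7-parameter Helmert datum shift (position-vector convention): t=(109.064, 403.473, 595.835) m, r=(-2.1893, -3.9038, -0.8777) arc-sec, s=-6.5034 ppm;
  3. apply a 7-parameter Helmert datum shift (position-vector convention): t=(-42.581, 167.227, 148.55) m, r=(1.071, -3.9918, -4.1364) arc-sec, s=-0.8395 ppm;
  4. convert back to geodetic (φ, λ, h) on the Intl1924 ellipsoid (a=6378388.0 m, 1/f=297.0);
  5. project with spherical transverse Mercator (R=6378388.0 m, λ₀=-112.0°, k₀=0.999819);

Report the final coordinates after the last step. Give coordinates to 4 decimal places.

E=240537.5055 m, N=-7259695.2752 m

start: φ=-65.133329°, λ=-106.856884°, h=0.000 m
→ ECEF (a=6378137.000, f=1/298.257222101): X=-779900.7404, Y=-2573917.6220, Z=-5763976.5209
→ Helmert 7p (PV): X=-779688.4677, Y=-2573555.2697, Z=-5763330.6414
→ Helmert 7p (PV): X=-779670.4673, Y=-2573340.3213, Z=-5763205.7050
→ geod (Bowring, a=6378388.000): φ=-65.13608816°, λ=-106.85575524°, h=-1135.5861 m
→ tm (R=6378388.0, λ₀=-112.0°): E=240537.5055, N=-7259695.2752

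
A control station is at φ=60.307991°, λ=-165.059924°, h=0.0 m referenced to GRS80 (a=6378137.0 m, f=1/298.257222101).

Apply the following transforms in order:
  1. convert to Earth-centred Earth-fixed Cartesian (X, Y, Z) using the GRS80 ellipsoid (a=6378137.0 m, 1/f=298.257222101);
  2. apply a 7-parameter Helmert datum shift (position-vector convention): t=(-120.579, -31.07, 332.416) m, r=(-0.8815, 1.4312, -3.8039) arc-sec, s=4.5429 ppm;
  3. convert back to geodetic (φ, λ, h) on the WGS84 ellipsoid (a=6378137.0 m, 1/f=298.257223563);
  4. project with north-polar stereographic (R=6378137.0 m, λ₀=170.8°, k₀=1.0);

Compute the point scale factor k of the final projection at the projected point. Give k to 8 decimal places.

start: φ=60.307991°, λ=-165.059924°, h=0.000 m
→ ECEF (a=6378137.000, f=1/298.257222101): X=-3060272.3051, Y=-816568.0059, Z=5517554.5714
→ Helmert 7p (PV): X=-3060383.5611, Y=-816522.7681, Z=5517936.7771
→ geod (Bowring, a=6378137.000): φ=60.30894295°, λ=-165.06123349°, h=379.4929 m
→ into stereo (λ₀=170.8°): φ=60.30894295°, λ−λ₀=24.13876651°
scale k = 1.07025769

1.07025769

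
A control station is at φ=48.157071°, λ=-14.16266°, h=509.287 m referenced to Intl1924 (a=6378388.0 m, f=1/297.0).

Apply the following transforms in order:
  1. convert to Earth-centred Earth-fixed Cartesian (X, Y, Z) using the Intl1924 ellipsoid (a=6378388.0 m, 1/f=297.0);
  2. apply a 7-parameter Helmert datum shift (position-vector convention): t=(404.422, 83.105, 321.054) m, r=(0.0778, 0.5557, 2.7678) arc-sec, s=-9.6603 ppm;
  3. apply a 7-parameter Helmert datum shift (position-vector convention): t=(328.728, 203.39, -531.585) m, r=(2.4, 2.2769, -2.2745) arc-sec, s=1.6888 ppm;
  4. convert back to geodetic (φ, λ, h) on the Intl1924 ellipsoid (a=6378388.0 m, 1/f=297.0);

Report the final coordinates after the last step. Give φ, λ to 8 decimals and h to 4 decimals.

start: φ=48.157071°, λ=-14.162660°, h=509.287 m
→ ECEF (a=6378388.000, f=1/297.0): X=4133681.9963, Y=-1043116.3866, Z=4729012.9736
→ Helmert 7p (PV): X=4134073.2232, Y=-1042969.5205, Z=4729276.8140
→ Helmert 7p (PV): X=4134449.6371, Y=-1042868.5064, Z=4728695.4453
→ geod (Bowring, a=6378388.000): φ=48.15058646°, λ=-14.15690658°, h=728.8532 m

φ=48.15058646°, λ=-14.15690658°, h=728.8532 m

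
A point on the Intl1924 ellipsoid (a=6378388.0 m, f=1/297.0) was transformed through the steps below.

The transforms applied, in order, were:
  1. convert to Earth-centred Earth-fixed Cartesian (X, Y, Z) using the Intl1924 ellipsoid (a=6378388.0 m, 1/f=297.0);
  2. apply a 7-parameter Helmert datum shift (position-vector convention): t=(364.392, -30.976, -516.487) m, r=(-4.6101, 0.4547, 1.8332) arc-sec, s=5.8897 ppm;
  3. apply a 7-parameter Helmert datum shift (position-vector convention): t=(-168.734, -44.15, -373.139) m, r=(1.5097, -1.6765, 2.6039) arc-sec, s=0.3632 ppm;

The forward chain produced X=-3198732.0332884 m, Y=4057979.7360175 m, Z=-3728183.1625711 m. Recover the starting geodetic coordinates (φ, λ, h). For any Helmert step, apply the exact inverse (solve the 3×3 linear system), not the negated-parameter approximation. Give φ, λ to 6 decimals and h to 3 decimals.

start: X=-3198732.0333, Y=4057979.7360, Z=-3728183.1626 m
→ Helmert⁻¹: X=-3198541.2080, Y=4058035.5060, Z=-3727812.3739
→ Helmert⁻¹: X=-3198842.4758, Y=4058154.3156, Z=-3727190.2847
→ geod (Bowring, a=6378388.000): φ=-35.98647600°, λ=128.24696600°, h=262.0320 m

φ=-35.986476°, λ=128.246966°, h=262.032 m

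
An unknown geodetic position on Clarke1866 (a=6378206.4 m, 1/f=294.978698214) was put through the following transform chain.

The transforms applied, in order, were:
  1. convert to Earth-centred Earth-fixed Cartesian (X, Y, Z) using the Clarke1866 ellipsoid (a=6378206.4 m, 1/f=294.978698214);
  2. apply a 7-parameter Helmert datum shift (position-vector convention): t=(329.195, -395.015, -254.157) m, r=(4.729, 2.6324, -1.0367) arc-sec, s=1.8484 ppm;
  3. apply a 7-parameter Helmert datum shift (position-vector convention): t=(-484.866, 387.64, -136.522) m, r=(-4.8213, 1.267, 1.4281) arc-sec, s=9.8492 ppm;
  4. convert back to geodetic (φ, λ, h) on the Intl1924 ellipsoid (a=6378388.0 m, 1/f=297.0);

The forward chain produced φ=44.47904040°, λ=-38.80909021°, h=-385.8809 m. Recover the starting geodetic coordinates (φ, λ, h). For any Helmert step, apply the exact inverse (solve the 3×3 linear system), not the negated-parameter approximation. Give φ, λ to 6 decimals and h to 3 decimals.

start: φ=44.479040°, λ=-38.809090°, h=-385.881 m
→ ECEF (a=6378388.000, f=1/297.0): X=3551984.5142, Y=-2856796.8247, Z=4446035.6282
→ Helmert⁻¹: X=3552387.2983, Y=-2857284.8436, Z=4446083.3931
→ Helmert⁻¹: X=3552009.1494, Y=-2856764.7524, Z=4446440.1597
→ geod (Bowring, a=6378206.400): φ=44.48296200°, λ=-38.80858200°, h=150.3400 m

φ=44.482962°, λ=-38.808582°, h=150.340 m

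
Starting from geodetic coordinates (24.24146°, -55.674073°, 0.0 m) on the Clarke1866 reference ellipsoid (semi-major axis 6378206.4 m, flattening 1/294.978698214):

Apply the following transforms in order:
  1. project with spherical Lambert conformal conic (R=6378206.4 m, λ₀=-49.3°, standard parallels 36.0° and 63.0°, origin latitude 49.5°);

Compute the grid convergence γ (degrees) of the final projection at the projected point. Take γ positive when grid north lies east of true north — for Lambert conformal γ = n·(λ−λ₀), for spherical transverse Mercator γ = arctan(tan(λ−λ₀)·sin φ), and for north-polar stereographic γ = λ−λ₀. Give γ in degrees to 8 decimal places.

-4.89371126

start: φ=24.241460°, λ=-55.674073°, h=0.000 m
→ into lcc (λ₀=-49.3°): φ=24.24146000°, λ−λ₀=-6.37407300°
convergence γ = -4.89371126°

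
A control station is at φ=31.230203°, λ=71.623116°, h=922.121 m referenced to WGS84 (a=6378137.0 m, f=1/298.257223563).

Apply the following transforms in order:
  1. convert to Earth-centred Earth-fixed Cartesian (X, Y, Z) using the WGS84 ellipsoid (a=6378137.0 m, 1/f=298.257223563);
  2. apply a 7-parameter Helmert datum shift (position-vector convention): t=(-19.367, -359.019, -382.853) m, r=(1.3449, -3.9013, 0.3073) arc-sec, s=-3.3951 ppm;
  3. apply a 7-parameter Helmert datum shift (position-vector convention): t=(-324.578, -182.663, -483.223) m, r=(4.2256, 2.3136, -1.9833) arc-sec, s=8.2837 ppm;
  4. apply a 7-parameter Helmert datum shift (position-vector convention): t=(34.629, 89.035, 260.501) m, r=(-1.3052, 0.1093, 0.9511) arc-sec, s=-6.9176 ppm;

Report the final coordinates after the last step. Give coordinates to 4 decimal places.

X=1720906.0953 m, Y=5180632.0650 m, Z=3287729.8085 m

start: φ=31.230203°, λ=71.623116°, h=922.121 m
→ ECEF (a=6378137.000, f=1/298.257223563): X=1721224.2656, Y=5181169.2681, Z=3288222.5784
→ Helmert 7p (PV): X=1721129.1425, Y=5180773.7828, Z=3287894.8992
→ Helmert 7p (PV): X=1720905.5165, Y=5180550.1292, Z=3287525.7424
→ Helmert 7p (PV): X=1720906.0953, Y=5180632.0650, Z=3287729.8085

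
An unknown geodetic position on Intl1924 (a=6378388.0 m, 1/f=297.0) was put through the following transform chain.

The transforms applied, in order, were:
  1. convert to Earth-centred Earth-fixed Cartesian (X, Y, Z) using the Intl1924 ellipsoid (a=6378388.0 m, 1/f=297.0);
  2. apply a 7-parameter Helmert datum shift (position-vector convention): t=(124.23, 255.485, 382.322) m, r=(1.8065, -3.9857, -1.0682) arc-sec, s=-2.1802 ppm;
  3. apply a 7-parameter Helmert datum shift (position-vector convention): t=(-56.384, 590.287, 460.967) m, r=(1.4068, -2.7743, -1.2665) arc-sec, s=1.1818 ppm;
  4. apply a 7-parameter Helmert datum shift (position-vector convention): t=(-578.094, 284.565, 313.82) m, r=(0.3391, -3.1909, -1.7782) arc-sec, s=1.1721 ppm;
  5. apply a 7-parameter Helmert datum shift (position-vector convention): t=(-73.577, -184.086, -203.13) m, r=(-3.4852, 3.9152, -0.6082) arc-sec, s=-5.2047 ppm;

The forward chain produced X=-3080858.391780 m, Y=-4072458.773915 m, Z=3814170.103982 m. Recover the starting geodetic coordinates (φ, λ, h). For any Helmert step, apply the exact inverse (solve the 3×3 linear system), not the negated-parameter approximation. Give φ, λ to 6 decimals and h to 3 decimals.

φ=36.934179°, λ=-127.093963°, h=2843.935 m

start: X=-3080858.3918, Y=-4072458.7739, Z=3814170.1040 m
→ Helmert⁻¹: X=-3080861.2417, Y=-4072369.4159, Z=3814265.7979
→ Helmert⁻¹: X=-3080185.4247, Y=-4072669.4913, Z=3814001.8533
→ Helmert⁻¹: X=-3080049.0965, Y=-4073247.8664, Z=3813605.5877
→ Helmert⁻¹: X=-3080085.2604, Y=-4073494.7858, Z=3813326.7728
→ geod (Bowring, a=6378388.000): φ=36.93417900°, λ=-127.09396300°, h=2843.9350 m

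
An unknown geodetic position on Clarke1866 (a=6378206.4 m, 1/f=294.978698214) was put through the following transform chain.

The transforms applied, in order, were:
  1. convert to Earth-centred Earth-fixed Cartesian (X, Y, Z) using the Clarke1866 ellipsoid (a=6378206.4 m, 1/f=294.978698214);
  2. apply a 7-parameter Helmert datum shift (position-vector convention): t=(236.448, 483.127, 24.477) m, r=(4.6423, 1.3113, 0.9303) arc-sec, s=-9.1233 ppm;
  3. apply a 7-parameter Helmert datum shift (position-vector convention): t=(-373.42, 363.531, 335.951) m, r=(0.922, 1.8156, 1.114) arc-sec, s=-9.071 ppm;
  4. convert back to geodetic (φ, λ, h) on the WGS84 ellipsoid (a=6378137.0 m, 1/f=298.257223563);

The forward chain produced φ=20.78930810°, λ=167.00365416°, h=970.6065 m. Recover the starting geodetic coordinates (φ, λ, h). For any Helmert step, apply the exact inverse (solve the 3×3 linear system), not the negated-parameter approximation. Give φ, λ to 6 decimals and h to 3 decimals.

start: φ=20.789308°, λ=167.003654°, h=970.606 m
→ ECEF (a=6378137.000, f=1/298.257223563): X=-5813462.0516, Y=1341752.9455, Z=2249946.6667
→ Helmert⁻¹: X=-5813153.9191, Y=1341443.0337, Z=2249573.9569
→ Helmert⁻¹: X=-5813451.6573, Y=1341048.9892, Z=2249502.8629
→ geod (Bowring, a=6378206.400): φ=20.78752300°, λ=167.01021900°, h=616.1360 m

φ=20.787523°, λ=167.010219°, h=616.136 m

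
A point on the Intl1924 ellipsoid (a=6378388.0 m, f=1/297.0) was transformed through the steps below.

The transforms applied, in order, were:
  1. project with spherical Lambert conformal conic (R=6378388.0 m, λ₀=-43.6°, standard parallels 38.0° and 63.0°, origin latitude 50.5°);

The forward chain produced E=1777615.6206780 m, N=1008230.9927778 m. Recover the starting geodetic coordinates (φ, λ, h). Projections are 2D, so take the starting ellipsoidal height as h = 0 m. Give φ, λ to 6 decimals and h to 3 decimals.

φ=56.363563°, λ=-13.354881°, h=0.000 m

start: E=1777615.6207, N=1008230.9928 m
→ lcc⁻¹: φ=56.36356300°, λ=-13.35488100°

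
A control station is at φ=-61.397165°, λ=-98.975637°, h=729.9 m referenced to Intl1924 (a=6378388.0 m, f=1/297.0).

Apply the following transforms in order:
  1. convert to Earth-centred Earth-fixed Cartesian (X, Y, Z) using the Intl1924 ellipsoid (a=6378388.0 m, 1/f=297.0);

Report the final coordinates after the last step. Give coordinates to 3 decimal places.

X=-477693.136 m, Y=-3024358.374 m, Z=-5577427.089 m

start: φ=-61.397165°, λ=-98.975637°, h=729.900 m
→ ECEF (a=6378388.000, f=1/297.0): X=-477693.1358, Y=-3024358.3743, Z=-5577427.0892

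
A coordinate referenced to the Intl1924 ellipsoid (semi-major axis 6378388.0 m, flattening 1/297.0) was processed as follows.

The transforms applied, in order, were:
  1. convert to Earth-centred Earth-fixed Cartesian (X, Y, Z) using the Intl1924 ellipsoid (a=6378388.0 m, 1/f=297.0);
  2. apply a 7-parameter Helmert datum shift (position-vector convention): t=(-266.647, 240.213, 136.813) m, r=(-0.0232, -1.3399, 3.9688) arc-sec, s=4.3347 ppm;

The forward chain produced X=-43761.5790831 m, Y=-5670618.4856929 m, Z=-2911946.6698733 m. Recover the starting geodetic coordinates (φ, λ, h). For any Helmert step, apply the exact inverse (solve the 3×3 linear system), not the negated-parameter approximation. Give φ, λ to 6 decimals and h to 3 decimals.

φ=-27.337926°, λ=-90.440738°, h=1094.213 m

start: X=-43761.5791, Y=-5670618.4857, Z=-2911946.6699 m
→ Helmert⁻¹: X=-43622.7745, Y=-5670832.9504, Z=-2912071.2144
→ geod (Bowring, a=6378388.000): φ=-27.33792600°, λ=-90.44073800°, h=1094.2130 m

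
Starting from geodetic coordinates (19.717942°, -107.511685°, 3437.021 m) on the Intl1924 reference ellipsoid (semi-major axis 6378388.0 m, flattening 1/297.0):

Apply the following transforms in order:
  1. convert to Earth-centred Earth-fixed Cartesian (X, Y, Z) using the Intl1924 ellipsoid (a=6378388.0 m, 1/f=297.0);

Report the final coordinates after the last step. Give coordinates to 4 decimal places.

start: φ=19.717942°, λ=-107.511685°, h=3437.021 m
→ ECEF (a=6378388.000, f=1/297.0): X=-1808388.2358, Y=-5731398.7374, Z=2139515.4633

X=-1808388.2358 m, Y=-5731398.7374 m, Z=2139515.4633 m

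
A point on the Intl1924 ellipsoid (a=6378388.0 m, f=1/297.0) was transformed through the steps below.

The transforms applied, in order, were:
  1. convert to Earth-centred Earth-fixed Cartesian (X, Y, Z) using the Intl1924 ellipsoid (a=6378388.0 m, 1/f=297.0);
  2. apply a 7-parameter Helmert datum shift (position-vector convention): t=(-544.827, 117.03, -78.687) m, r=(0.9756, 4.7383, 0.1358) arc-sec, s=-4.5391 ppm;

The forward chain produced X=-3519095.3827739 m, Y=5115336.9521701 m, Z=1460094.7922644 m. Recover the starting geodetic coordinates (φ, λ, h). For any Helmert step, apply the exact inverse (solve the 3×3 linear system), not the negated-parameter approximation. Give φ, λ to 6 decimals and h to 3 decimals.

start: X=-3519095.3828, Y=5115336.9522, Z=1460094.7923 m
→ Helmert⁻¹: X=-3518596.6999, Y=5115252.3633, Z=1460075.0839
→ geod (Bowring, a=6378388.000): φ=13.32021000°, λ=124.52267300°, h=685.2620 m

φ=13.320210°, λ=124.522673°, h=685.262 m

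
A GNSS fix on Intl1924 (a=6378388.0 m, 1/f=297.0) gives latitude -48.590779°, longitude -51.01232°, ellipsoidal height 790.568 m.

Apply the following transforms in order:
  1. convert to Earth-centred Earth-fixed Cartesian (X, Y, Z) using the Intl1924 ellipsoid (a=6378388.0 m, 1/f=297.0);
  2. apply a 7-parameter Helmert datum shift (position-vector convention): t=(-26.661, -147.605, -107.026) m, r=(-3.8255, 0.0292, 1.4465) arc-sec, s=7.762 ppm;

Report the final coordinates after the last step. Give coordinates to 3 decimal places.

start: φ=-48.590779°, λ=-51.012320°, h=790.568 m
→ ECEF (a=6378388.000, f=1/297.0): X=2659680.1183, Y=-3285875.8212, Z=-4761263.2969
→ Helmert 7p (PV): X=2659696.4712, Y=-3286118.5848, Z=-4761346.7142

X=2659696.471 m, Y=-3286118.585 m, Z=-4761346.714 m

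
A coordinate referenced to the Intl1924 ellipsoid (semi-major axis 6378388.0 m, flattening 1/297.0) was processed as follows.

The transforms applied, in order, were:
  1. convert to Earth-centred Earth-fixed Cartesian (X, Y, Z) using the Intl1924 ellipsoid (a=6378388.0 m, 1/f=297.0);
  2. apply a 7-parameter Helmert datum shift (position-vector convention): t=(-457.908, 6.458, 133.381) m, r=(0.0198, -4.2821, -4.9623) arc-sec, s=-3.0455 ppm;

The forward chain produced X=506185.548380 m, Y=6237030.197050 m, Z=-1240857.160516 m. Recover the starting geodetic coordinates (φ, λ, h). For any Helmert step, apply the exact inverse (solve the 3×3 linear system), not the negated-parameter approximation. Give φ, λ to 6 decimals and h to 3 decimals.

start: X=506185.5484, Y=6237030.1971, Z=-1240857.1605 m
→ Helmert⁻¹: X=506469.1853, Y=6237054.7994, Z=-1241005.4341
→ geod (Bowring, a=6378388.000): φ=-11.29131400°, λ=85.35758200°, h=1884.6130 m

φ=-11.291314°, λ=85.357582°, h=1884.613 m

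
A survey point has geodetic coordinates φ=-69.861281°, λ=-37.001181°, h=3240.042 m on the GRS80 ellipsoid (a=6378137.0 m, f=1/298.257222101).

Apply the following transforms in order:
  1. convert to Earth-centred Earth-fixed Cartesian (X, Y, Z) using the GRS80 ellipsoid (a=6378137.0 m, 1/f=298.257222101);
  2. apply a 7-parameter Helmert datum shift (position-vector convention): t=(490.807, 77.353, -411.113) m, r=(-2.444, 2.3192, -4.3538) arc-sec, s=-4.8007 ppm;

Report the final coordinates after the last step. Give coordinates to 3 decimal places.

start: φ=-69.861281°, λ=-37.001181°, h=3240.042 m
→ ECEF (a=6378137.000, f=1/298.257222101): X=1759829.1913, Y=-1326183.2877, Z=-5968771.3754
→ Helmert 7p (PV): X=1760216.4458, Y=-1326207.4368, Z=-5969157.9075

X=1760216.446 m, Y=-1326207.437 m, Z=-5969157.907 m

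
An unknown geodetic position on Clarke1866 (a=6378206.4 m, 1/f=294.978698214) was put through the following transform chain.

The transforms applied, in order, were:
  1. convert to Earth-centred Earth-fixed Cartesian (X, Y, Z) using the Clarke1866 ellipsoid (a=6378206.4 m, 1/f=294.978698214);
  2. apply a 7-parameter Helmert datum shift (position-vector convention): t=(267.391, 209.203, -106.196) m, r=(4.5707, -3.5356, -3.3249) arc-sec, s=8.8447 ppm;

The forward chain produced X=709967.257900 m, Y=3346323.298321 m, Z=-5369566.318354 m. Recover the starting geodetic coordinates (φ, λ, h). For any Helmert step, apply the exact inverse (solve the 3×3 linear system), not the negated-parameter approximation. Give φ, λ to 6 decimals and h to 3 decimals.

φ=-57.678749°, λ=78.027228°, h=3557.377 m

start: X=709967.2579, Y=3346323.2983, Z=-5369566.3184 m
→ Helmert⁻¹: X=709547.6152, Y=3345976.9530, Z=-5369498.9387
→ geod (Bowring, a=6378206.400): φ=-57.67874900°, λ=78.02722800°, h=3557.3770 m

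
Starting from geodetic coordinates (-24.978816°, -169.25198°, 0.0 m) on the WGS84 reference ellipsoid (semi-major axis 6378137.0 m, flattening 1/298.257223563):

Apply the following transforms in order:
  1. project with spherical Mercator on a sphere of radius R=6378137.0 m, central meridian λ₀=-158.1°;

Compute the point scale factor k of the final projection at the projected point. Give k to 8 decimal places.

start: φ=-24.978816°, λ=-169.251980°, h=0.000 m
→ into merc (λ₀=-158.1°): φ=-24.97881600°, λ−λ₀=-11.15198000°
scale k = 1.10318780

1.10318780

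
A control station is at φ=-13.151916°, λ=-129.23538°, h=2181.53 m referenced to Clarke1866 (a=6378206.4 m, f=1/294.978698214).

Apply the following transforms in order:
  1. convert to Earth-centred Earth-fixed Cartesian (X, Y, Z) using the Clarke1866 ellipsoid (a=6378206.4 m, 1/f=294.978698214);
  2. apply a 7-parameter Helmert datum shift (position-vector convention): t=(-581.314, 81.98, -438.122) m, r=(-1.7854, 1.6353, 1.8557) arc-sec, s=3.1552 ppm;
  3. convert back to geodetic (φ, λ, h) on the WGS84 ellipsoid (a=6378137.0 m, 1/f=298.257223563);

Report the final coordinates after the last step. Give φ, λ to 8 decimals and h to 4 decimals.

start: φ=-13.151916°, λ=-129.235380°, h=2181.530 m
→ ECEF (a=6378206.400, f=1/294.978698214): X=-3930478.8817, Y=-4813172.0019, Z=-1442183.0812
→ Helmert 7p (PV): X=-3931040.7283, Y=-4813153.0532, Z=-1442552.9297
→ geod (Bowring, a=6378137.000): φ=-13.15351989°, λ=-129.23950276°, h=2654.5825 m

φ=-13.15351989°, λ=-129.23950276°, h=2654.5825 m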